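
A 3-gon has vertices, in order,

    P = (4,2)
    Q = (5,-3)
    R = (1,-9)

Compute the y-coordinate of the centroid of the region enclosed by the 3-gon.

-10/3

Apply Gauss's area formula. First the cross-terms c_i = x_i·y_{i+1} − x_{i+1}·y_i:
  -22, -42, 38  ⇒  2A = -26, A = -13.
Then Σ (y_i + y_{i+1})·c_i = 260, so ȳ = 260 / (6·(-13)) = -10/3.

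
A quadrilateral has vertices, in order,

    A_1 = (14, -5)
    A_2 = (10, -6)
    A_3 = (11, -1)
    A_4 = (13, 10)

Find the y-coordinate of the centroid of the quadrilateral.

-16/45

Apply the surveyor's formula. First the cross-terms c_i = x_i·y_{i+1} − x_{i+1}·y_i:
  -34, 56, 123, -205  ⇒  2A = -60, A = -30.
Then Σ (y_i + y_{i+1})·c_i = 64, so ȳ = 64 / (6·(-30)) = -16/45.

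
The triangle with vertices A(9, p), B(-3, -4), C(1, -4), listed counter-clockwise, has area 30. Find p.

Write out the shoelace sum; only the two edges meeting at A involve p:
2·Area = [(1·p − 9·(-4)) + (9·(-4) − (-3)·p)] + 16
       = 4·p + 16 = 60
⇒ p = 11.

11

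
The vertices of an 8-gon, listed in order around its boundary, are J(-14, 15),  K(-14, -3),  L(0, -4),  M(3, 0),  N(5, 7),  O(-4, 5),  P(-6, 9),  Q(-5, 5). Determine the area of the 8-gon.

Apply the surveyor's formula: 2A = Σ (x_i·y_{i+1} − x_{i+1}·y_i), indices taken mod 8.
Σ = (252) + (56) + (12) + (21) + (53) + (-6) + (15) + (-5) = 398
Area = |Σ|/2 = 199.

199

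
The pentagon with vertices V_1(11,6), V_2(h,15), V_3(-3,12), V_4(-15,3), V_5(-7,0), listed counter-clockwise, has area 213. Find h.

The doubled signed area Σ (x_i y_{i+1} − x_{i+1} y_i) is linear in h.
With h=0 it equals 360; the coefficient of h is 6 (from the two edges through V_2).
So 6·h + 360 = 2·213 = 426 ⇒ h = 11.

11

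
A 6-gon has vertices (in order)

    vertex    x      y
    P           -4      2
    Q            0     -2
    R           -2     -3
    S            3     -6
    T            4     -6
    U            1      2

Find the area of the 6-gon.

27.5

Σ = (8) + (-4) + (21) + (6) + (14) + (10) = 55
Area = |Σ|/2 = 27.5.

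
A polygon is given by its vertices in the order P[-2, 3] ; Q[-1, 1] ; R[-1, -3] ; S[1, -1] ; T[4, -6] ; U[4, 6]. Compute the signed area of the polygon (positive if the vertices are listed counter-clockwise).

Σ = (1) + (4) + (4) + (-2) + (48) + (24) = 79
Signed area = Σ/2 = 39.5 (positive ⇒ counter-clockwise traversal).

39.5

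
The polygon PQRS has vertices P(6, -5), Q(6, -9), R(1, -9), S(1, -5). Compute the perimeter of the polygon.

|PQ| = √((0)² + (-4)²) = √16 = 4
|QR| = √((-5)² + (0)²) = √25 = 5
|RS| = √((0)² + (4)²) = √16 = 4
|SP| = √((5)² + (0)²) = √25 = 5
Perimeter = 4 + 5 + 4 + 5 = 18.

18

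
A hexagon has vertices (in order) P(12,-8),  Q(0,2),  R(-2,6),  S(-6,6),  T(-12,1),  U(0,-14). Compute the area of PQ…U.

Apply the shoelace (surveyor's) formula: 2A = Σ (x_i·y_{i+1} − x_{i+1}·y_i), indices taken mod 6.
Σ = (24) + (4) + (24) + (66) + (168) + (168) = 454
Area = |Σ|/2 = 227.

227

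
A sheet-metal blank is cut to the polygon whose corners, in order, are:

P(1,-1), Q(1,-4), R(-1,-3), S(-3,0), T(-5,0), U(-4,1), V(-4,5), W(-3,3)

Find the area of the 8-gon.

Σ = (-3) + (-7) + (-9) + (0) + (-5) + (-16) + (3) + (0) = -37
Area = |Σ|/2 = 18.5.

18.5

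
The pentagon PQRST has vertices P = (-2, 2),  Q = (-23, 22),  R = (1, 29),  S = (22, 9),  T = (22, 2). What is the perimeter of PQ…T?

114

|PQ| = √((-21)² + (20)²) = √841 = 29
|QR| = √((24)² + (7)²) = √625 = 25
|RS| = √((21)² + (-20)²) = √841 = 29
|ST| = √((0)² + (-7)²) = √49 = 7
|TP| = √((-24)² + (0)²) = √576 = 24
Perimeter = 29 + 25 + 29 + 7 + 24 = 114.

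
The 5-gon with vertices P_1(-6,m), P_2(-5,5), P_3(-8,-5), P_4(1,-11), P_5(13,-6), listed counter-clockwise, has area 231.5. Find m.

Write out the shoelace sum; only the two edges meeting at P_1 involve m:
2·Area = [(13·m − (-6)·(-6)) + ((-6)·5 − (-5)·m)] + 295
       = 18·m + 229 = 463
⇒ m = 13.

13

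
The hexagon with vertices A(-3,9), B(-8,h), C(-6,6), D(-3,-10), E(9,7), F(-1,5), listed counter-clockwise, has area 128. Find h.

The doubled signed area Σ (x_i y_{i+1} − x_{i+1} y_i) is linear in h.
With h=0 it equals 229; the coefficient of h is 3 (from the two edges through B).
So 3·h + 229 = 2·128 = 256 ⇒ h = 9.

9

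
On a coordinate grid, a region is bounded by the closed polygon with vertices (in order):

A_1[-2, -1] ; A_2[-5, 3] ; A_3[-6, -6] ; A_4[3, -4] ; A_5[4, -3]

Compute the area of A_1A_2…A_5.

38

Apply the shoelace (surveyor's) formula: 2A = Σ (x_i·y_{i+1} − x_{i+1}·y_i), indices taken mod 5.
Σ = (-11) + (48) + (42) + (7) + (-10) = 76
Area = |Σ|/2 = 38.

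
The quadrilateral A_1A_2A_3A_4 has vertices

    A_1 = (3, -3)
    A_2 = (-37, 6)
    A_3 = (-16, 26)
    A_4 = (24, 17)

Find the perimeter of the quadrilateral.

140

|A_1A_2| = √((-40)² + (9)²) = √1681 = 41
|A_2A_3| = √((21)² + (20)²) = √841 = 29
|A_3A_4| = √((40)² + (-9)²) = √1681 = 41
|A_4A_1| = √((-21)² + (-20)²) = √841 = 29
Perimeter = 41 + 29 + 41 + 29 = 140.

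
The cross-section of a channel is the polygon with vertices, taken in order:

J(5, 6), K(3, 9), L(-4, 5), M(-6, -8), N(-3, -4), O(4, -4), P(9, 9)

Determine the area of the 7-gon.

124.5

Apply the shoelace formula: 2A = Σ (x_i·y_{i+1} − x_{i+1}·y_i), indices taken mod 7.
J→K: (5)(9) − (3)(6) = 27
K→L: (3)(5) − (-4)(9) = 51
L→M: (-4)(-8) − (-6)(5) = 62
M→N: (-6)(-4) − (-3)(-8) = 0
N→O: (-3)(-4) − (4)(-4) = 28
O→P: (4)(9) − (9)(-4) = 72
P→J: (9)(6) − (5)(9) = 9
Σ = 249
Area = |Σ|/2 = 124.5.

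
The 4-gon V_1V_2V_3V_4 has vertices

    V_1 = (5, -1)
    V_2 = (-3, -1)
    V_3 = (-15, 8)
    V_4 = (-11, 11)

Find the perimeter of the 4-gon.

|V_1V_2| = √((-8)² + (0)²) = √64 = 8
|V_2V_3| = √((-12)² + (9)²) = √225 = 15
|V_3V_4| = √((4)² + (3)²) = √25 = 5
|V_4V_1| = √((16)² + (-12)²) = √400 = 20
Perimeter = 8 + 15 + 5 + 20 = 48.

48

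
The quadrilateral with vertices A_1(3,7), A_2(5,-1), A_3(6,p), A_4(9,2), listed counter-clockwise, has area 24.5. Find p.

Write out the shoelace sum; only the two edges meeting at A_3 involve p:
2·Area = [(5·p − 6·(-1)) + (6·2 − 9·p)] + 19
       = -4·p + 37 = 49
⇒ p = -3.

-3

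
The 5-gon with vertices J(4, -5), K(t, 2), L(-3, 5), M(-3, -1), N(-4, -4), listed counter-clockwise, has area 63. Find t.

The doubled signed area Σ (x_i y_{i+1} − x_{i+1} y_i) is linear in t.
With t=0 it equals 76; the coefficient of t is 10 (from the two edges through K).
So 10·t + 76 = 2·63 = 126 ⇒ t = 5.

5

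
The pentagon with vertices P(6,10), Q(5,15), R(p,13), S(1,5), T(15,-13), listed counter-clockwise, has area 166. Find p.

-10

Write out the shoelace sum; only the two edges meeting at R involve p:
2·Area = [(5·13 − p·15) + (p·5 − 1·13)] + 180
       = -10·p + 232 = 332
⇒ p = -10.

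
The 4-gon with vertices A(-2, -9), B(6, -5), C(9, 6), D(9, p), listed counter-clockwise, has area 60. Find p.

The doubled signed area Σ (x_i y_{i+1} − x_{i+1} y_i) is linear in p.
With p=0 it equals 10; the coefficient of p is 11 (from the two edges through D).
So 11·p + 10 = 2·60 = 120 ⇒ p = 10.

10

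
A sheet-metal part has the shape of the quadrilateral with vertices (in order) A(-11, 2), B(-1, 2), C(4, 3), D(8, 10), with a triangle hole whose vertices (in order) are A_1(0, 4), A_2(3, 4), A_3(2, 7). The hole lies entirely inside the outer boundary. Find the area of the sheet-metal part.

51

Outer boundary:
Apply Gauss's area formula: 2A = Σ (x_i·y_{i+1} − x_{i+1}·y_i), indices taken mod 4.
Cross-terms: -20, -11, 16, 126  ⇒  Σ = 111
Area = |Σ|/2 = 55.5.
Hole:
Apply Gauss's area formula: 2A = Σ (x_i·y_{i+1} − x_{i+1}·y_i), indices taken mod 3.
Σ = (-12) + (13) + (8) = 9
Area = |Σ|/2 = 4.5.
Net area = 55.5 − 4.5 = 51.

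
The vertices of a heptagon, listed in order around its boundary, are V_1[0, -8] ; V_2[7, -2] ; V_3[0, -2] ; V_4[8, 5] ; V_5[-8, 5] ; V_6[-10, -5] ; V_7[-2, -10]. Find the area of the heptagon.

Σ = (56) + (-14) + (16) + (80) + (90) + (90) + (16) = 334
Area = |Σ|/2 = 167.

167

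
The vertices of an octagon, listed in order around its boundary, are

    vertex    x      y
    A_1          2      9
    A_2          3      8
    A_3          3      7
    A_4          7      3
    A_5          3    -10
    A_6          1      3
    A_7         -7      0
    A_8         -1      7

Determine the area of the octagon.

Apply the shoelace (surveyor's) formula: 2A = Σ (x_i·y_{i+1} − x_{i+1}·y_i), indices taken mod 8.
A_1→A_2: (2)(8) − (3)(9) = -11
A_2→A_3: (3)(7) − (3)(8) = -3
A_3→A_4: (3)(3) − (7)(7) = -40
A_4→A_5: (7)(-10) − (3)(3) = -79
A_5→A_6: (3)(3) − (1)(-10) = 19
A_6→A_7: (1)(0) − (-7)(3) = 21
A_7→A_8: (-7)(7) − (-1)(0) = -49
A_8→A_1: (-1)(9) − (2)(7) = -23
Σ = -165
Area = |Σ|/2 = 82.5.

82.5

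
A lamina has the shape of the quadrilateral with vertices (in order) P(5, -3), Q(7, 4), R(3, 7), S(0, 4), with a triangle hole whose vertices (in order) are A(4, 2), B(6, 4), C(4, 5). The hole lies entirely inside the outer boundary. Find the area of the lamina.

Outer boundary:
Apply the shoelace formula: 2A = Σ (x_i·y_{i+1} − x_{i+1}·y_i), indices taken mod 4.
Σ = (41) + (37) + (12) + (-20) = 70
Area = |Σ|/2 = 35.
Hole:
A→B: (4)(4) − (6)(2) = 4
B→C: (6)(5) − (4)(4) = 14
C→A: (4)(2) − (4)(5) = -12
Σ = 6
Area = |Σ|/2 = 3.
Net area = 35 − 3 = 32.

32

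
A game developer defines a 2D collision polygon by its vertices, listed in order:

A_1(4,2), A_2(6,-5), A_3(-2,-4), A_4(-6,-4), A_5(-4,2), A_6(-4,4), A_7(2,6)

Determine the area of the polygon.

85

Apply the surveyor's formula: 2A = Σ (x_i·y_{i+1} − x_{i+1}·y_i), indices taken mod 7.
Σ = (-32) + (-34) + (-16) + (-28) + (-8) + (-32) + (-20) = -170
Area = |Σ|/2 = 85.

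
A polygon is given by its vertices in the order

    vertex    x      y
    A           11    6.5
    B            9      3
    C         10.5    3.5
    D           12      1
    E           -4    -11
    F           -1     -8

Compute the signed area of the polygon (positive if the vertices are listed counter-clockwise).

Apply the surveyor's formula: 2A = Σ (x_i·y_{i+1} − x_{i+1}·y_i), indices taken mod 6.
A→B: (11)(3) − (9)(6.5) = -25.5
B→C: (9)(3.5) − (10.5)(3) = 0
C→D: (10.5)(1) − (12)(3.5) = -31.5
D→E: (12)(-11) − (-4)(1) = -128
E→F: (-4)(-8) − (-1)(-11) = 21
F→A: (-1)(6.5) − (11)(-8) = 81.5
Σ = -82.5
Signed area = Σ/2 = -41.25 (negative ⇒ clockwise traversal).

-41.25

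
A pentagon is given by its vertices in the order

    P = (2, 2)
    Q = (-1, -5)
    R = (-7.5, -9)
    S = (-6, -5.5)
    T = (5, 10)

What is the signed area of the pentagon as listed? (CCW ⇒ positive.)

Apply the surveyor's formula: 2A = Σ (x_i·y_{i+1} − x_{i+1}·y_i), indices taken mod 5.
Cross-terms: -8, -28.5, -12.75, -32.5, -10  ⇒  Σ = -91.75
Signed area = Σ/2 = -45.875 (negative ⇒ clockwise traversal).

-45.875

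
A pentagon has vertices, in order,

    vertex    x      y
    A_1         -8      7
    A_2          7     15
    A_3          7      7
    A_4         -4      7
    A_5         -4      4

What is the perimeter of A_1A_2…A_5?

44

|A_1A_2| = √((15)² + (8)²) = √289 = 17
|A_2A_3| = √((0)² + (-8)²) = √64 = 8
|A_3A_4| = √((-11)² + (0)²) = √121 = 11
|A_4A_5| = √((0)² + (-3)²) = √9 = 3
|A_5A_1| = √((-4)² + (3)²) = √25 = 5
Perimeter = 17 + 8 + 11 + 3 + 5 = 44.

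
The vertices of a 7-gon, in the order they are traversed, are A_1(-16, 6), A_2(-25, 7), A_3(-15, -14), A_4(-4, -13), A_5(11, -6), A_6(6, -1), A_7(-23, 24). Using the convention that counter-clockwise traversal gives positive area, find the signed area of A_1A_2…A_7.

Apply the shoelace formula: 2A = Σ (x_i·y_{i+1} − x_{i+1}·y_i), indices taken mod 7.
Cross-terms: 38, 455, 139, 167, 25, 121, 246  ⇒  Σ = 1191
Signed area = Σ/2 = 595.5 (positive ⇒ counter-clockwise traversal).

595.5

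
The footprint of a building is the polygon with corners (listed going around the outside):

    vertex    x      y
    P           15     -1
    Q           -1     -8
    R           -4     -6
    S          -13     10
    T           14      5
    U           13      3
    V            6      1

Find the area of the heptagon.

259.5

Apply Gauss's area formula: 2A = Σ (x_i·y_{i+1} − x_{i+1}·y_i), indices taken mod 7.
P→Q: (15)(-8) − (-1)(-1) = -121
Q→R: (-1)(-6) − (-4)(-8) = -26
R→S: (-4)(10) − (-13)(-6) = -118
S→T: (-13)(5) − (14)(10) = -205
T→U: (14)(3) − (13)(5) = -23
U→V: (13)(1) − (6)(3) = -5
V→P: (6)(-1) − (15)(1) = -21
Σ = -519
Area = |Σ|/2 = 259.5.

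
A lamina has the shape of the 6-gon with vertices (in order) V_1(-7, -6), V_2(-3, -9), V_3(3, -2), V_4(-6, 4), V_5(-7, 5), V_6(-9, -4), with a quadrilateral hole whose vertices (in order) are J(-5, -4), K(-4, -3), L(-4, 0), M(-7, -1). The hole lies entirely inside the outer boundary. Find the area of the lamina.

Outer boundary:
Apply the surveyor's formula: 2A = Σ (x_i·y_{i+1} − x_{i+1}·y_i), indices taken mod 6.
V_1→V_2: (-7)(-9) − (-3)(-6) = 45
V_2→V_3: (-3)(-2) − (3)(-9) = 33
V_3→V_4: (3)(4) − (-6)(-2) = 0
V_4→V_5: (-6)(5) − (-7)(4) = -2
V_5→V_6: (-7)(-4) − (-9)(5) = 73
V_6→V_1: (-9)(-6) − (-7)(-4) = 26
Σ = 175
Area = |Σ|/2 = 87.5.
Hole:
Apply the surveyor's formula: 2A = Σ (x_i·y_{i+1} − x_{i+1}·y_i), indices taken mod 4.
J→K: (-5)(-3) − (-4)(-4) = -1
K→L: (-4)(0) − (-4)(-3) = -12
L→M: (-4)(-1) − (-7)(0) = 4
M→J: (-7)(-4) − (-5)(-1) = 23
Σ = 14
Area = |Σ|/2 = 7.
Net area = 87.5 − 7 = 80.5.

80.5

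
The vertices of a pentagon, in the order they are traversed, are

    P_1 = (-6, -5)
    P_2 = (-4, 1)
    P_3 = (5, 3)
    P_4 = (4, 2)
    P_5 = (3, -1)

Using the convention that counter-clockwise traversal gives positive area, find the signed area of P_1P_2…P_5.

Apply Gauss's area formula: 2A = Σ (x_i·y_{i+1} − x_{i+1}·y_i), indices taken mod 5.
Cross-terms: -26, -17, -2, -10, -21  ⇒  Σ = -76
Signed area = Σ/2 = -38 (negative ⇒ clockwise traversal).

-38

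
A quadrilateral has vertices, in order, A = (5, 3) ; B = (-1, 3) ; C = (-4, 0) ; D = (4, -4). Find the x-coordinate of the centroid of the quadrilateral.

50/39

Apply the surveyor's formula. First the cross-terms c_i = x_i·y_{i+1} − x_{i+1}·y_i:
  18, 12, 16, 32  ⇒  2A = 78, A = 39.
Then Σ (x_i + x_{i+1})·c_i = 300, so x̄ = 300 / (6·39) = 50/39.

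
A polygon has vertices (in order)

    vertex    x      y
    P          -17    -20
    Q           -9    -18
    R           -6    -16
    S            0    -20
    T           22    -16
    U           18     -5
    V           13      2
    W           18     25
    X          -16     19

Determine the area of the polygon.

1337.5

Apply the shoelace (surveyor's) formula: 2A = Σ (x_i·y_{i+1} − x_{i+1}·y_i), indices taken mod 9.
P→Q: (-17)(-18) − (-9)(-20) = 126
Q→R: (-9)(-16) − (-6)(-18) = 36
R→S: (-6)(-20) − (0)(-16) = 120
S→T: (0)(-16) − (22)(-20) = 440
T→U: (22)(-5) − (18)(-16) = 178
U→V: (18)(2) − (13)(-5) = 101
V→W: (13)(25) − (18)(2) = 289
W→X: (18)(19) − (-16)(25) = 742
X→P: (-16)(-20) − (-17)(19) = 643
Σ = 2675
Area = |Σ|/2 = 1337.5.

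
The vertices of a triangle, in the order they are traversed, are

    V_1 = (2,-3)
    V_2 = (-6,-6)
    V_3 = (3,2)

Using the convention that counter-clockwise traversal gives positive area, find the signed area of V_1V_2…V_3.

Apply Gauss's area formula: 2A = Σ (x_i·y_{i+1} − x_{i+1}·y_i), indices taken mod 3.
V_1→V_2: (2)(-6) − (-6)(-3) = -30
V_2→V_3: (-6)(2) − (3)(-6) = 6
V_3→V_1: (3)(-3) − (2)(2) = -13
Σ = -37
Signed area = Σ/2 = -18.5 (negative ⇒ clockwise traversal).

-18.5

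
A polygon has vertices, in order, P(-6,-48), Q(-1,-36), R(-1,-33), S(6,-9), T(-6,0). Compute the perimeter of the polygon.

|PQ| = √((5)² + (12)²) = √169 = 13
|QR| = √((0)² + (3)²) = √9 = 3
|RS| = √((7)² + (24)²) = √625 = 25
|ST| = √((-12)² + (9)²) = √225 = 15
|TP| = √((0)² + (-48)²) = √2304 = 48
Perimeter = 13 + 3 + 25 + 15 + 48 = 104.

104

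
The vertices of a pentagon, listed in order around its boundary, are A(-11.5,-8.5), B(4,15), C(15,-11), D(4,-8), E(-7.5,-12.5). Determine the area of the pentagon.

336.75

Apply the surveyor's formula: 2A = Σ (x_i·y_{i+1} − x_{i+1}·y_i), indices taken mod 5.
Σ = (-138.5) + (-269) + (-76) + (-110) + (-80) = -673.5
Area = |Σ|/2 = 336.75.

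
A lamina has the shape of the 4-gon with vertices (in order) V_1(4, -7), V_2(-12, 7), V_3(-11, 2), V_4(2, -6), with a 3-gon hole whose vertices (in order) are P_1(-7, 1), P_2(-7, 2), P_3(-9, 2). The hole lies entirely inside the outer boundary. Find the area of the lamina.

Outer boundary:
Apply the shoelace (surveyor's) formula: 2A = Σ (x_i·y_{i+1} − x_{i+1}·y_i), indices taken mod 4.
Σ = (-56) + (53) + (62) + (10) = 69
Area = |Σ|/2 = 34.5.
Hole:
Apply Gauss's area formula: 2A = Σ (x_i·y_{i+1} − x_{i+1}·y_i), indices taken mod 3.
Σ = (-7) + (4) + (5) = 2
Area = |Σ|/2 = 1.
Net area = 34.5 − 1 = 33.5.

33.5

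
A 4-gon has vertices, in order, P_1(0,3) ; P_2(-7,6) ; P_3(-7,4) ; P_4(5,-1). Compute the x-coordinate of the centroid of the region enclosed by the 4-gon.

Apply the surveyor's formula. First the cross-terms c_i = x_i·y_{i+1} − x_{i+1}·y_i:
  21, 14, -13, 15  ⇒  2A = 37, A = 18.5.
Then Σ (x_i + x_{i+1})·c_i = -242, so x̄ = -242 / (6·18.5) = -242/111.

-242/111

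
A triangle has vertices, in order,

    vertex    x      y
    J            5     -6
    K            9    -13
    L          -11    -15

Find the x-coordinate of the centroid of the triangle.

Apply the shoelace (surveyor's) formula. First the cross-terms c_i = x_i·y_{i+1} − x_{i+1}·y_i:
  -11, -278, 141  ⇒  2A = -148, A = -74.
Then Σ (x_i + x_{i+1})·c_i = -444, so x̄ = -444 / (6·(-74)) = 1.

1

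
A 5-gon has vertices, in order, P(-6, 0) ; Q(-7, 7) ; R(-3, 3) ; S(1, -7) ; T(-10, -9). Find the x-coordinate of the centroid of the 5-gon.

-695/157

Apply the shoelace formula. First the cross-terms c_i = x_i·y_{i+1} − x_{i+1}·y_i:
  -42, 0, 18, -79, -54  ⇒  2A = -157, A = -78.5.
Then Σ (x_i + x_{i+1})·c_i = 2085, so x̄ = 2085 / (6·(-78.5)) = -695/157.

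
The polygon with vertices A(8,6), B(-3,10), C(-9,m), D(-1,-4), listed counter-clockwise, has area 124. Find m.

The doubled signed area Σ (x_i y_{i+1} − x_{i+1} y_i) is linear in m.
With m=0 it equals 250; the coefficient of m is -2 (from the two edges through C).
So -2·m + 250 = 2·124 = 248 ⇒ m = 1.

1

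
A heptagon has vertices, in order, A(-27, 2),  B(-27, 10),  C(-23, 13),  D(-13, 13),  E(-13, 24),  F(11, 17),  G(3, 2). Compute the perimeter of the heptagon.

106

|AB| = √((0)² + (8)²) = √64 = 8
|BC| = √((4)² + (3)²) = √25 = 5
|CD| = √((10)² + (0)²) = √100 = 10
|DE| = √((0)² + (11)²) = √121 = 11
|EF| = √((24)² + (-7)²) = √625 = 25
|FG| = √((-8)² + (-15)²) = √289 = 17
|GA| = √((-30)² + (0)²) = √900 = 30
Perimeter = 8 + 5 + 10 + 11 + 25 + 17 + 30 = 106.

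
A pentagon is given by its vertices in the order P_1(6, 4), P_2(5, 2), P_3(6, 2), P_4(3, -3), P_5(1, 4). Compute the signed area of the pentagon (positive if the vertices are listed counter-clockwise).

-19.5

Apply the shoelace (surveyor's) formula: 2A = Σ (x_i·y_{i+1} − x_{i+1}·y_i), indices taken mod 5.
Σ = (-8) + (-2) + (-24) + (15) + (-20) = -39
Signed area = Σ/2 = -19.5 (negative ⇒ clockwise traversal).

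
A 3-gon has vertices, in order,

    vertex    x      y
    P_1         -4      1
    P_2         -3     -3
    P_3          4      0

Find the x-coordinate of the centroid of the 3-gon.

-1

Apply the shoelace (surveyor's) formula. First the cross-terms c_i = x_i·y_{i+1} − x_{i+1}·y_i:
  15, 12, 4  ⇒  2A = 31, A = 15.5.
Then Σ (x_i + x_{i+1})·c_i = -93, so x̄ = -93 / (6·15.5) = -1.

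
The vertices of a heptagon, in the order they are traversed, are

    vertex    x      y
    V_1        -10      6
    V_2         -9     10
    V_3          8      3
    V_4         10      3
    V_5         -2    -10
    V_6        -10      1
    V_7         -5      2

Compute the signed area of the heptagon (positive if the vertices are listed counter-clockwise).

Σ = (-46) + (-107) + (-6) + (-94) + (-102) + (-15) + (-10) = -380
Signed area = Σ/2 = -190 (negative ⇒ clockwise traversal).

-190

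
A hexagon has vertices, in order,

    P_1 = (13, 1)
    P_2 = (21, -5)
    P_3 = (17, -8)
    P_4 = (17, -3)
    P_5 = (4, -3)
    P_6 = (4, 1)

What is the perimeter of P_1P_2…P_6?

|P_1P_2| = √((8)² + (-6)²) = √100 = 10
|P_2P_3| = √((-4)² + (-3)²) = √25 = 5
|P_3P_4| = √((0)² + (5)²) = √25 = 5
|P_4P_5| = √((-13)² + (0)²) = √169 = 13
|P_5P_6| = √((0)² + (4)²) = √16 = 4
|P_6P_1| = √((9)² + (0)²) = √81 = 9
Perimeter = 10 + 5 + 5 + 13 + 4 + 9 = 46.

46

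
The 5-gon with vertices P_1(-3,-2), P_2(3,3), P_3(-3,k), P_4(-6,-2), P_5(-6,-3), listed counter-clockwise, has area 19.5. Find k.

2

Write out the shoelace sum; only the two edges meeting at P_3 involve k:
2·Area = [(3·k − (-3)·3) + ((-3)·(-2) − (-6)·k)] + 6
       = 9·k + 21 = 39
⇒ k = 2.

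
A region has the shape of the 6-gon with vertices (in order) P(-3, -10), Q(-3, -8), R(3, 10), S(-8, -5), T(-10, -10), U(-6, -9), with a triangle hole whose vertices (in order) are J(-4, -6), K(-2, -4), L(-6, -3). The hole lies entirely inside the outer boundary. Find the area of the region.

68

Outer boundary:
Σ = (-6) + (-6) + (65) + (30) + (30) + (33) = 146
Area = |Σ|/2 = 73.
Hole:
Σ = (4) + (-18) + (24) = 10
Area = |Σ|/2 = 5.
Net area = 73 − 5 = 68.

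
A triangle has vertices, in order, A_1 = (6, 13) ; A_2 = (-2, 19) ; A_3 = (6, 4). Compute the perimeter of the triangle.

36

|A_1A_2| = √((-8)² + (6)²) = √100 = 10
|A_2A_3| = √((8)² + (-15)²) = √289 = 17
|A_3A_1| = √((0)² + (9)²) = √81 = 9
Perimeter = 10 + 17 + 9 = 36.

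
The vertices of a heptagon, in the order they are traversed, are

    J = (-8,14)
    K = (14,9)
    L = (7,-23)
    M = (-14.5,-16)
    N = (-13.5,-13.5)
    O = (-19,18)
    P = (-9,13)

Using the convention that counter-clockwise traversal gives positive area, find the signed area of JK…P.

J→K: (-8)(9) − (14)(14) = -268
K→L: (14)(-23) − (7)(9) = -385
L→M: (7)(-16) − (-14.5)(-23) = -445.5
M→N: (-14.5)(-13.5) − (-13.5)(-16) = -20.25
N→O: (-13.5)(18) − (-19)(-13.5) = -499.5
O→P: (-19)(13) − (-9)(18) = -85
P→J: (-9)(14) − (-8)(13) = -22
Σ = -1725.25
Signed area = Σ/2 = -862.625 (negative ⇒ clockwise traversal).

-862.625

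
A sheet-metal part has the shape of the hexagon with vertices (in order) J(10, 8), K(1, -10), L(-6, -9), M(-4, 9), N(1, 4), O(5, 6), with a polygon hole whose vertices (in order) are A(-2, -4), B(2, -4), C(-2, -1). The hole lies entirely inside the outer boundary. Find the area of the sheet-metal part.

157

Outer boundary:
J→K: (10)(-10) − (1)(8) = -108
K→L: (1)(-9) − (-6)(-10) = -69
L→M: (-6)(9) − (-4)(-9) = -90
M→N: (-4)(4) − (1)(9) = -25
N→O: (1)(6) − (5)(4) = -14
O→J: (5)(8) − (10)(6) = -20
Σ = -326
Area = |Σ|/2 = 163.
Hole:
Cross-terms: 16, -10, 6  ⇒  Σ = 12
Area = |Σ|/2 = 6.
Net area = 163 − 6 = 157.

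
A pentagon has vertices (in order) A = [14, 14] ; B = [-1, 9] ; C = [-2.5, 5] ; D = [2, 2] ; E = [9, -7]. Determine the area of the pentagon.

Apply the surveyor's formula: 2A = Σ (x_i·y_{i+1} − x_{i+1}·y_i), indices taken mod 5.
Σ = (140) + (17.5) + (-15) + (-32) + (224) = 334.5
Area = |Σ|/2 = 167.25.

167.25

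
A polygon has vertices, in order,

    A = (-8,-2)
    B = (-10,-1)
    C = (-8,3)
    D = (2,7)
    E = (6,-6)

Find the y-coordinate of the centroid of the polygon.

39/113

Apply the shoelace formula. First the cross-terms c_i = x_i·y_{i+1} − x_{i+1}·y_i:
  -12, -38, -62, -54, -60  ⇒  2A = -226, A = -113.
Then Σ (y_i + y_{i+1})·c_i = -234, so ȳ = -234 / (6·(-113)) = 39/113.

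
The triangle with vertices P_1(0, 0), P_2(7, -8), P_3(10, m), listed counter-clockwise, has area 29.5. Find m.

-3

The doubled signed area Σ (x_i y_{i+1} − x_{i+1} y_i) is linear in m.
With m=0 it equals 80; the coefficient of m is 7 (from the two edges through P_3).
So 7·m + 80 = 2·29.5 = 59 ⇒ m = -3.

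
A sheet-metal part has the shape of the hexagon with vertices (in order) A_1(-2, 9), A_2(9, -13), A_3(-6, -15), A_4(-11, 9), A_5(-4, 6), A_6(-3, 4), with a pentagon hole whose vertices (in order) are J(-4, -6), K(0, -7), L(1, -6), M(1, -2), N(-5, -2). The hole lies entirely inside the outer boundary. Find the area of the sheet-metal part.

242.5

Outer boundary:
Apply Gauss's area formula: 2A = Σ (x_i·y_{i+1} − x_{i+1}·y_i), indices taken mod 6.
A_1→A_2: (-2)(-13) − (9)(9) = -55
A_2→A_3: (9)(-15) − (-6)(-13) = -213
A_3→A_4: (-6)(9) − (-11)(-15) = -219
A_4→A_5: (-11)(6) − (-4)(9) = -30
A_5→A_6: (-4)(4) − (-3)(6) = 2
A_6→A_1: (-3)(9) − (-2)(4) = -19
Σ = -534
Area = |Σ|/2 = 267.
Hole:
Σ = (28) + (7) + (4) + (-12) + (22) = 49
Area = |Σ|/2 = 24.5.
Net area = 267 − 24.5 = 242.5.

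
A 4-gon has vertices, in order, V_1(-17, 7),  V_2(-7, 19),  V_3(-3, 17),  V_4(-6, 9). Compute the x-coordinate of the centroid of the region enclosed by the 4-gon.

Apply the shoelace formula. First the cross-terms c_i = x_i·y_{i+1} − x_{i+1}·y_i:
  -274, -62, 75, 111  ⇒  2A = -150, A = -75.
Then Σ (x_i + x_{i+1})·c_i = 3968, so x̄ = 3968 / (6·(-75)) = -1984/225.

-1984/225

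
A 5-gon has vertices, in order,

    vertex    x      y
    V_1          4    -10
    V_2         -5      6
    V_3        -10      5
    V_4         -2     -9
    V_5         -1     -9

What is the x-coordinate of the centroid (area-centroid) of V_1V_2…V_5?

Apply Gauss's area formula. First the cross-terms c_i = x_i·y_{i+1} − x_{i+1}·y_i:
  -26, 35, 100, 9, 46  ⇒  2A = 164, A = 82.
Then Σ (x_i + x_{i+1})·c_i = -1588, so x̄ = -1588 / (6·82) = -397/123.

-397/123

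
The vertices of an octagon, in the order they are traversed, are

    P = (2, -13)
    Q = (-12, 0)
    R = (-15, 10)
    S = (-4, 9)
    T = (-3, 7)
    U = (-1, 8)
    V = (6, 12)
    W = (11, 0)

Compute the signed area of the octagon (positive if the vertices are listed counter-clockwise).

-362

Apply the shoelace formula: 2A = Σ (x_i·y_{i+1} − x_{i+1}·y_i), indices taken mod 8.
Cross-terms: -156, -120, -95, -1, -17, -60, -132, -143  ⇒  Σ = -724
Signed area = Σ/2 = -362 (negative ⇒ clockwise traversal).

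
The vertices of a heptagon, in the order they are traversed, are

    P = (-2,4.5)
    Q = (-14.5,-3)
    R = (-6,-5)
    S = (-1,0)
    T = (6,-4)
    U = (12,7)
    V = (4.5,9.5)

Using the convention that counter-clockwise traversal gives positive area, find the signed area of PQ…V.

168.25

Σ = (71.25) + (54.5) + (-5) + (4) + (90) + (82.5) + (39.25) = 336.5
Signed area = Σ/2 = 168.25 (positive ⇒ counter-clockwise traversal).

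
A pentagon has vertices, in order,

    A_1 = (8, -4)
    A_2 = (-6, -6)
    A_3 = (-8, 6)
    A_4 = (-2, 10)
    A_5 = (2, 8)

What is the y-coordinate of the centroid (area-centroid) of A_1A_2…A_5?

Apply the shoelace (surveyor's) formula. First the cross-terms c_i = x_i·y_{i+1} − x_{i+1}·y_i:
  -72, -84, -68, -36, -72  ⇒  2A = -332, A = -166.
Then Σ (y_i + y_{i+1})·c_i = -1304, so ȳ = -1304 / (6·(-166)) = 326/249.

326/249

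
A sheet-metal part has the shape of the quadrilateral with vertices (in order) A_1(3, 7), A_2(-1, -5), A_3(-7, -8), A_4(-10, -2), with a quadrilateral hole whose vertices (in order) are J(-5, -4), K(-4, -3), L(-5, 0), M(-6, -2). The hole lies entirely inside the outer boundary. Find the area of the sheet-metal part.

78.5

Outer boundary:
Apply the shoelace (surveyor's) formula: 2A = Σ (x_i·y_{i+1} − x_{i+1}·y_i), indices taken mod 4.
Σ = (-8) + (-27) + (-66) + (-64) = -165
Area = |Σ|/2 = 82.5.
Hole:
Σ = (-1) + (-15) + (10) + (14) = 8
Area = |Σ|/2 = 4.
Net area = 82.5 − 4 = 78.5.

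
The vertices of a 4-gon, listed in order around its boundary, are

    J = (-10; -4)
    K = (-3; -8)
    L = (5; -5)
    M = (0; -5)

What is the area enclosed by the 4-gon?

J→K: (-10)(-8) − (-3)(-4) = 68
K→L: (-3)(-5) − (5)(-8) = 55
L→M: (5)(-5) − (0)(-5) = -25
M→J: (0)(-4) − (-10)(-5) = -50
Σ = 48
Area = |Σ|/2 = 24.

24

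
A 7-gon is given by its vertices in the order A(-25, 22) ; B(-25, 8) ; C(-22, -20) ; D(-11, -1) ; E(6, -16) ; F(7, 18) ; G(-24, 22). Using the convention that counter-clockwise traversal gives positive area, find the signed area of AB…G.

919

Apply the shoelace formula: 2A = Σ (x_i·y_{i+1} − x_{i+1}·y_i), indices taken mod 7.
Cross-terms: 350, 676, -198, 182, 220, 586, 22  ⇒  Σ = 1838
Signed area = Σ/2 = 919 (positive ⇒ counter-clockwise traversal).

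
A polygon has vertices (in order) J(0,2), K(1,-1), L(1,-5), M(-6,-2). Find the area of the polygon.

J→K: (0)(-1) − (1)(2) = -2
K→L: (1)(-5) − (1)(-1) = -4
L→M: (1)(-2) − (-6)(-5) = -32
M→J: (-6)(2) − (0)(-2) = -12
Σ = -50
Area = |Σ|/2 = 25.

25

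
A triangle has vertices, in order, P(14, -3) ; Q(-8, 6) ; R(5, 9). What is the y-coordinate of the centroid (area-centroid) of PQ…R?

Apply the shoelace (surveyor's) formula. First the cross-terms c_i = x_i·y_{i+1} − x_{i+1}·y_i:
  60, -102, -141  ⇒  2A = -183, A = -91.5.
Then Σ (y_i + y_{i+1})·c_i = -2196, so ȳ = -2196 / (6·(-91.5)) = 4.

4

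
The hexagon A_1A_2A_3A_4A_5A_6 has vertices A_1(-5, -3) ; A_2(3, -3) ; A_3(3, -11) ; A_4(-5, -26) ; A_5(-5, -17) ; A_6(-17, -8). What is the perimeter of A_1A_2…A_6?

|A_1A_2| = √((8)² + (0)²) = √64 = 8
|A_2A_3| = √((0)² + (-8)²) = √64 = 8
|A_3A_4| = √((-8)² + (-15)²) = √289 = 17
|A_4A_5| = √((0)² + (9)²) = √81 = 9
|A_5A_6| = √((-12)² + (9)²) = √225 = 15
|A_6A_1| = √((12)² + (5)²) = √169 = 13
Perimeter = 8 + 8 + 17 + 9 + 15 + 13 = 70.

70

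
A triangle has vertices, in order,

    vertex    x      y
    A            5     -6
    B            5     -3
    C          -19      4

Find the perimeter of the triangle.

|AB| = √((0)² + (3)²) = √9 = 3
|BC| = √((-24)² + (7)²) = √625 = 25
|CA| = √((24)² + (-10)²) = √676 = 26
Perimeter = 3 + 25 + 26 = 54.

54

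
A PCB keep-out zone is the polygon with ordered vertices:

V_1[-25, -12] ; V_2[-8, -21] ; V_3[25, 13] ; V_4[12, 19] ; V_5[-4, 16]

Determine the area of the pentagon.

942.5

Apply the shoelace formula: 2A = Σ (x_i·y_{i+1} − x_{i+1}·y_i), indices taken mod 5.
V_1→V_2: (-25)(-21) − (-8)(-12) = 429
V_2→V_3: (-8)(13) − (25)(-21) = 421
V_3→V_4: (25)(19) − (12)(13) = 319
V_4→V_5: (12)(16) − (-4)(19) = 268
V_5→V_1: (-4)(-12) − (-25)(16) = 448
Σ = 1885
Area = |Σ|/2 = 942.5.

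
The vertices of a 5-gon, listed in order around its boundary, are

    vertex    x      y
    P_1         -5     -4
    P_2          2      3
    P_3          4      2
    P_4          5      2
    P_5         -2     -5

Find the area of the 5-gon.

27.5

Apply the shoelace formula: 2A = Σ (x_i·y_{i+1} − x_{i+1}·y_i), indices taken mod 5.
Cross-terms: -7, -8, -2, -21, -17  ⇒  Σ = -55
Area = |Σ|/2 = 27.5.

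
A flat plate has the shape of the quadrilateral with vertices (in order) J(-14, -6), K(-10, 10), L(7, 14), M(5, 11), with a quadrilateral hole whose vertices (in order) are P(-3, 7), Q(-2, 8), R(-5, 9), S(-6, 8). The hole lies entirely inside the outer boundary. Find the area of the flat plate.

Outer boundary:
Σ = (-200) + (-210) + (7) + (124) = -279
Area = |Σ|/2 = 139.5.
Hole:
Apply Gauss's area formula: 2A = Σ (x_i·y_{i+1} − x_{i+1}·y_i), indices taken mod 4.
Σ = (-10) + (22) + (14) + (-18) = 8
Area = |Σ|/2 = 4.
Net area = 139.5 − 4 = 135.5.

135.5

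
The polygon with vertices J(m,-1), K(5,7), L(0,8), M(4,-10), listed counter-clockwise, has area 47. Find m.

5

Write out the shoelace sum; only the two edges meeting at J involve m:
2·Area = [(4·(-1) − m·(-10)) + (m·7 − 5·(-1))] + 8
       = 17·m + 9 = 94
⇒ m = 5.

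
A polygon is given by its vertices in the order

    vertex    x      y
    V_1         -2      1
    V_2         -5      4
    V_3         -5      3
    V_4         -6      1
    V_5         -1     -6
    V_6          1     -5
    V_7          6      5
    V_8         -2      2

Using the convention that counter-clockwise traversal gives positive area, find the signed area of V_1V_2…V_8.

Apply the shoelace formula: 2A = Σ (x_i·y_{i+1} − x_{i+1}·y_i), indices taken mod 8.
Cross-terms: -3, 5, 13, 37, 11, 35, 22, 2  ⇒  Σ = 122
Signed area = Σ/2 = 61 (positive ⇒ counter-clockwise traversal).

61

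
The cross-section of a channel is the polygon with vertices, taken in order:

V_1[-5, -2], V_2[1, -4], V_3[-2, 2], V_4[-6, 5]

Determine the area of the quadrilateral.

Σ = (22) + (-6) + (2) + (37) = 55
Area = |Σ|/2 = 27.5.

27.5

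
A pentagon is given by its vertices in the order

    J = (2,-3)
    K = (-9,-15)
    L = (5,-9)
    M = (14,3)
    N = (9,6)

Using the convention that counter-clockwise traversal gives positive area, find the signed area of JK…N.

Apply the shoelace (surveyor's) formula: 2A = Σ (x_i·y_{i+1} − x_{i+1}·y_i), indices taken mod 5.
Σ = (-57) + (156) + (141) + (57) + (-39) = 258
Signed area = Σ/2 = 129 (positive ⇒ counter-clockwise traversal).

129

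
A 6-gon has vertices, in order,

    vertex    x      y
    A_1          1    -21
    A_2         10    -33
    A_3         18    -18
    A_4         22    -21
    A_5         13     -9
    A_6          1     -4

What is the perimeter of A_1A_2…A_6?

|A_1A_2| = √((9)² + (-12)²) = √225 = 15
|A_2A_3| = √((8)² + (15)²) = √289 = 17
|A_3A_4| = √((4)² + (-3)²) = √25 = 5
|A_4A_5| = √((-9)² + (12)²) = √225 = 15
|A_5A_6| = √((-12)² + (5)²) = √169 = 13
|A_6A_1| = √((0)² + (-17)²) = √289 = 17
Perimeter = 15 + 17 + 5 + 15 + 13 + 17 = 82.

82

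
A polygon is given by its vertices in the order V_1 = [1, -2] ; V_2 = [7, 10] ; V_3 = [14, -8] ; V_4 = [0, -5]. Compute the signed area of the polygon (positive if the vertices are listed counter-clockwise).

-118.5

Apply the shoelace (surveyor's) formula: 2A = Σ (x_i·y_{i+1} − x_{i+1}·y_i), indices taken mod 4.
Σ = (24) + (-196) + (-70) + (5) = -237
Signed area = Σ/2 = -118.5 (negative ⇒ clockwise traversal).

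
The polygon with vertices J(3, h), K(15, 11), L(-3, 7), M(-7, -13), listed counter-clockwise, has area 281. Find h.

-12

Write out the shoelace sum; only the two edges meeting at J involve h:
2·Area = [((-7)·h − 3·(-13)) + (3·11 − 15·h)] + 226
       = -22·h + 298 = 562
⇒ h = -12.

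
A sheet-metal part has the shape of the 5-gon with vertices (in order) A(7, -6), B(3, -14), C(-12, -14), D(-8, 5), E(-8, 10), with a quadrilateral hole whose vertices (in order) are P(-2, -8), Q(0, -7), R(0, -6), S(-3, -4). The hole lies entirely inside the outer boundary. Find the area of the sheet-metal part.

Outer boundary:
Apply the shoelace (surveyor's) formula: 2A = Σ (x_i·y_{i+1} − x_{i+1}·y_i), indices taken mod 5.
A→B: (7)(-14) − (3)(-6) = -80
B→C: (3)(-14) − (-12)(-14) = -210
C→D: (-12)(5) − (-8)(-14) = -172
D→E: (-8)(10) − (-8)(5) = -40
E→A: (-8)(-6) − (7)(10) = -22
Σ = -524
Area = |Σ|/2 = 262.
Hole:
Apply the shoelace formula: 2A = Σ (x_i·y_{i+1} − x_{i+1}·y_i), indices taken mod 4.
Σ = (14) + (0) + (-18) + (16) = 12
Area = |Σ|/2 = 6.
Net area = 262 − 6 = 256.

256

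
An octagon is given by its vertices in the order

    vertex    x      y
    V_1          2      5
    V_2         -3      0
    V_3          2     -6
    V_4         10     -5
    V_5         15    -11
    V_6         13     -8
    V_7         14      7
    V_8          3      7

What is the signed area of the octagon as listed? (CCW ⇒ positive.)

176

V_1→V_2: (2)(0) − (-3)(5) = 15
V_2→V_3: (-3)(-6) − (2)(0) = 18
V_3→V_4: (2)(-5) − (10)(-6) = 50
V_4→V_5: (10)(-11) − (15)(-5) = -35
V_5→V_6: (15)(-8) − (13)(-11) = 23
V_6→V_7: (13)(7) − (14)(-8) = 203
V_7→V_8: (14)(7) − (3)(7) = 77
V_8→V_1: (3)(5) − (2)(7) = 1
Σ = 352
Signed area = Σ/2 = 176 (positive ⇒ counter-clockwise traversal).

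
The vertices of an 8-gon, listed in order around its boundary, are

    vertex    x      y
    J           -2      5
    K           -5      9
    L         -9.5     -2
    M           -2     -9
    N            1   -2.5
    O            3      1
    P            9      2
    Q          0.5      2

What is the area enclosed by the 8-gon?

Apply the surveyor's formula: 2A = Σ (x_i·y_{i+1} − x_{i+1}·y_i), indices taken mod 8.
Σ = (7) + (95.5) + (81.5) + (14) + (8.5) + (-3) + (17) + (6.5) = 227
Area = |Σ|/2 = 113.5.

113.5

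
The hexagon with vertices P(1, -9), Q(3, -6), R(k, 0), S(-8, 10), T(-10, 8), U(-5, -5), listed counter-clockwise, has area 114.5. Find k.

2

The doubled signed area Σ (x_i y_{i+1} − x_{i+1} y_i) is linear in k.
With k=0 it equals 197; the coefficient of k is 16 (from the two edges through R).
So 16·k + 197 = 2·114.5 = 229 ⇒ k = 2.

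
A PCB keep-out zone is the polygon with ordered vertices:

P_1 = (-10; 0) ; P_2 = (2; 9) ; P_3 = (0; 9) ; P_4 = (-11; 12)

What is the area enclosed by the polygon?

Σ = (-90) + (18) + (99) + (120) = 147
Area = |Σ|/2 = 73.5.

73.5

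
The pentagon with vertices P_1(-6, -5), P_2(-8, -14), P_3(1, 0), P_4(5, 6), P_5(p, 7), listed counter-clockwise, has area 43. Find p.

5

The doubled signed area Σ (x_i y_{i+1} − x_{i+1} y_i) is linear in p.
With p=0 it equals 141; the coefficient of p is -11 (from the two edges through P_5).
So -11·p + 141 = 2·43 = 86 ⇒ p = 5.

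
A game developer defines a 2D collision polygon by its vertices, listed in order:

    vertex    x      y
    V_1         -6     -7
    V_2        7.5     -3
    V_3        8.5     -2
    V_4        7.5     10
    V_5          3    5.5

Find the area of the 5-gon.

Apply the surveyor's formula: 2A = Σ (x_i·y_{i+1} − x_{i+1}·y_i), indices taken mod 5.
V_1→V_2: (-6)(-3) − (7.5)(-7) = 70.5
V_2→V_3: (7.5)(-2) − (8.5)(-3) = 10.5
V_3→V_4: (8.5)(10) − (7.5)(-2) = 100
V_4→V_5: (7.5)(5.5) − (3)(10) = 11.25
V_5→V_1: (3)(-7) − (-6)(5.5) = 12
Σ = 204.25
Area = |Σ|/2 = 102.125.

102.125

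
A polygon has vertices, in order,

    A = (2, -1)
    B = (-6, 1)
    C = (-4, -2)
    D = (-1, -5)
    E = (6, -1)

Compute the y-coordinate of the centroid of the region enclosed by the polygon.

-320/171

Apply the shoelace (surveyor's) formula. First the cross-terms c_i = x_i·y_{i+1} − x_{i+1}·y_i:
  -4, 16, 18, 31, -4  ⇒  2A = 57, A = 28.5.
Then Σ (y_i + y_{i+1})·c_i = -320, so ȳ = -320 / (6·28.5) = -320/171.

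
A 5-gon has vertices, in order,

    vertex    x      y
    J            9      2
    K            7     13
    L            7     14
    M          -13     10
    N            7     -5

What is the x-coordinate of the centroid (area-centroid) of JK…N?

151/156

Apply Gauss's area formula. First the cross-terms c_i = x_i·y_{i+1} − x_{i+1}·y_i:
  103, 7, 252, -5, 59  ⇒  2A = 416, A = 208.
Then Σ (x_i + x_{i+1})·c_i = 1208, so x̄ = 1208 / (6·208) = 151/156.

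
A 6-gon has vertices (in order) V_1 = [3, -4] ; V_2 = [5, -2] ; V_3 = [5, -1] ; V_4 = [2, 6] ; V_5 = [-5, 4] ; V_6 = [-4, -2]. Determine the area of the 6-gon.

V_1→V_2: (3)(-2) − (5)(-4) = 14
V_2→V_3: (5)(-1) − (5)(-2) = 5
V_3→V_4: (5)(6) − (2)(-1) = 32
V_4→V_5: (2)(4) − (-5)(6) = 38
V_5→V_6: (-5)(-2) − (-4)(4) = 26
V_6→V_1: (-4)(-4) − (3)(-2) = 22
Σ = 137
Area = |Σ|/2 = 68.5.

68.5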